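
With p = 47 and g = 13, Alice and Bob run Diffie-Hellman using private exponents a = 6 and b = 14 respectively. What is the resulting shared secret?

14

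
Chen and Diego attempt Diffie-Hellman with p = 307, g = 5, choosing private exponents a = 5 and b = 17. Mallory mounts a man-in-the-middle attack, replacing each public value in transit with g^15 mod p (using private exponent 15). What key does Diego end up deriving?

18

Diego receives Mallory's public value M = 5^15 mod 307 instead of the honest one.
5^1 ≡ 5 (mod 307)
5^2 = (5^1)^2 ≡ 5^2 = 25 ≡ 25 (mod 307)
5^4 = (5^2)^2 ≡ 25^2 = 625 ≡ 11 (mod 307)
5^8 = (5^4)^2 ≡ 11^2 = 121 ≡ 121 (mod 307)
5^15 = 5^8 · 5^4 · 5^2 · 5^1 ≡ 121 · 11 · 25 · 5 ≡ 288 (mod 307).
So M = 288. Diego computes K = M^17 mod 307.
288^1 ≡ 288 (mod 307)
288^2 = (288^1)^2 ≡ 288^2 = 82944 ≡ 54 (mod 307)
288^4 = (288^2)^2 ≡ 54^2 = 2916 ≡ 153 (mod 307)
288^8 = (288^4)^2 ≡ 153^2 = 23409 ≡ 77 (mod 307)
288^16 = (288^8)^2 ≡ 77^2 = 5929 ≡ 96 (mod 307)
288^17 = 288^16 · 288^1 ≡ 96 · 288 ≡ 18 (mod 307).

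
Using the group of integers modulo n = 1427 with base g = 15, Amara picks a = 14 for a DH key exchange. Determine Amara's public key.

475

Public value = 15^{14} \pmod{1427}.
15^1 ≡ 15 (mod 1427)
15^2 = (15^1)^2 ≡ 15^2 = 225 ≡ 225 (mod 1427)
15^4 = (15^2)^2 ≡ 225^2 = 50625 ≡ 680 (mod 1427)
15^8 = (15^4)^2 ≡ 680^2 = 462400 ≡ 52 (mod 1427)
15^14 = 15^8 · 15^4 · 15^2 ≡ 52 · 680 · 225 ≡ 475 (mod 1427).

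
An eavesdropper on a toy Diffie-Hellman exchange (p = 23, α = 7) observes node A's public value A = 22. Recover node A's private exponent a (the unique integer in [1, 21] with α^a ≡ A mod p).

Try successive powers of 7 modulo 23:
7^1 ≡ 7
7^2 ≡ 3
7^3 ≡ 21
7^4 ≡ 9
7^5 ≡ 17
7^6 ≡ 4
7^7 ≡ 5
7^8 ≡ 12
7^9 ≡ 15
7^10 ≡ 13
7^11 ≡ 22
Found: a = 11.

11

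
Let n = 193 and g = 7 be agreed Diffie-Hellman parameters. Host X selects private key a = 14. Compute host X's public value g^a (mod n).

Public value = 7^14 (mod 193).
7^1 ≡ 7 (mod 193)
7^2 = (7^1)^2 ≡ 7^2 = 49 ≡ 49 (mod 193)
7^4 = (7^2)^2 ≡ 49^2 = 2401 ≡ 85 (mod 193)
7^8 = (7^4)^2 ≡ 85^2 = 7225 ≡ 84 (mod 193)
7^14 = 7^8 · 7^4 · 7^2 ≡ 84 · 85 · 49 ≡ 144 (mod 193).

144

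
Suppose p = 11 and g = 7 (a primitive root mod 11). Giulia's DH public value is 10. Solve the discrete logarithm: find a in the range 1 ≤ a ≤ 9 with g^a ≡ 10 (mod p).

5

Try successive powers of 7 modulo 11:
7^1 ≡ 7
7^2 ≡ 5
7^3 ≡ 2
7^4 ≡ 3
7^5 ≡ 10
Found: a = 5.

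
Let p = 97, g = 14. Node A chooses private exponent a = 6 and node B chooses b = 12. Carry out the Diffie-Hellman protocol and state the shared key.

Node A sends A = g^a mod p = 14^6 mod 97.
14^1 ≡ 14 (mod 97)
14^2 = (14^1)^2 ≡ 14^2 = 196 ≡ 2 (mod 97)
14^4 = (14^2)^2 ≡ 2^2 = 4 ≡ 4 (mod 97)
14^6 = 14^4 · 14^2 ≡ 4 · 2 ≡ 8 (mod 97).
So A = 8. Node B then computes K = A^b mod p = 8^12 mod 97.
8^1 ≡ 8 (mod 97)
8^2 = (8^1)^2 ≡ 8^2 = 64 ≡ 64 (mod 97)
8^4 = (8^2)^2 ≡ 64^2 = 4096 ≡ 22 (mod 97)
8^8 = (8^4)^2 ≡ 22^2 = 484 ≡ 96 (mod 97)
8^12 = 8^8 · 8^4 ≡ 96 · 22 ≡ 75 (mod 97).

75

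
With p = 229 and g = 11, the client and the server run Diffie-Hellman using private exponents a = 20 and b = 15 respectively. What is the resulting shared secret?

61

The server sends B = g^b mod p = 11^15 mod 229.
11^1 ≡ 11 (mod 229)
11^2 = (11^1)^2 ≡ 11^2 = 121 ≡ 121 (mod 229)
11^4 = (11^2)^2 ≡ 121^2 = 14641 ≡ 214 (mod 229)
11^8 = (11^4)^2 ≡ 214^2 = 45796 ≡ 225 (mod 229)
11^15 = 11^8 · 11^4 · 11^2 · 11^1 ≡ 225 · 214 · 121 · 11 ≡ 168 (mod 229).
So B = 168. The client then computes K = B^a mod p = 168^20 mod 229.
168^1 ≡ 168 (mod 229)
168^2 = (168^1)^2 ≡ 168^2 = 28224 ≡ 57 (mod 229)
168^4 = (168^2)^2 ≡ 57^2 = 3249 ≡ 43 (mod 229)
168^8 = (168^4)^2 ≡ 43^2 = 1849 ≡ 17 (mod 229)
168^16 = (168^8)^2 ≡ 17^2 = 289 ≡ 60 (mod 229)
168^20 = 168^16 · 168^4 ≡ 60 · 43 ≡ 61 (mod 229).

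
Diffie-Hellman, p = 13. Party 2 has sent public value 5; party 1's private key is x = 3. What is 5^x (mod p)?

8

Shared key K = 5^3 mod 13.
5^1 ≡ 5 (mod 13)
5^2 = (5^1)^2 ≡ 5^2 = 25 ≡ 12 (mod 13)
5^3 = 5^2 · 5^1 ≡ 12 · 5 ≡ 8 (mod 13).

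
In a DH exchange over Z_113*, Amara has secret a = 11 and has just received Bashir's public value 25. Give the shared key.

Shared key K = 25^11 mod 113.
25^1 ≡ 25 (mod 113)
25^2 = (25^1)^2 ≡ 25^2 = 625 ≡ 60 (mod 113)
25^4 = (25^2)^2 ≡ 60^2 = 3600 ≡ 97 (mod 113)
25^8 = (25^4)^2 ≡ 97^2 = 9409 ≡ 30 (mod 113)
25^11 = 25^8 · 25^2 · 25^1 ≡ 30 · 60 · 25 ≡ 26 (mod 113).

26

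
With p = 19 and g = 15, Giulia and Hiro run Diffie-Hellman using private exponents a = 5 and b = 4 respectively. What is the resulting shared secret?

16

Giulia sends A = g^a mod p = 15^5 mod 19.
15^1 ≡ 15 (mod 19)
15^2 = (15^1)^2 ≡ 15^2 = 225 ≡ 16 (mod 19)
15^4 = (15^2)^2 ≡ 16^2 = 256 ≡ 9 (mod 19)
15^5 = 15^4 · 15^1 ≡ 9 · 15 ≡ 2 (mod 19).
So A = 2. Hiro then computes K = A^b mod p = 2^4 mod 19.
2^1 ≡ 2 (mod 19)
2^2 = (2^1)^2 ≡ 2^2 = 4 ≡ 4 (mod 19)
2^4 = (2^2)^2 ≡ 4^2 = 16 ≡ 16 (mod 19)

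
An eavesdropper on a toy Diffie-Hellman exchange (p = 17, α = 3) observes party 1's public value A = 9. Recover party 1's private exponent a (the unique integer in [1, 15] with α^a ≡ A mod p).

Try successive powers of 3 modulo 17:
3^1 ≡ 3
3^2 ≡ 9
Found: a = 2.

2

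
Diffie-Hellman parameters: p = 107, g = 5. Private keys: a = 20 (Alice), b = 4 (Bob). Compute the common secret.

40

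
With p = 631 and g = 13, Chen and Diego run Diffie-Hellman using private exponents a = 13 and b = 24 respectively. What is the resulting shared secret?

Chen sends A = g^a mod p = 13^13 mod 631.
13^1 ≡ 13 (mod 631)
13^2 = (13^1)^2 ≡ 13^2 = 169 ≡ 169 (mod 631)
13^4 = (13^2)^2 ≡ 169^2 = 28561 ≡ 166 (mod 631)
13^8 = (13^4)^2 ≡ 166^2 = 27556 ≡ 423 (mod 631)
13^13 = 13^8 · 13^4 · 13^1 ≡ 423 · 166 · 13 ≡ 408 (mod 631).
So A = 408. Diego then computes K = A^b mod p = 408^24 mod 631.
408^1 ≡ 408 (mod 631)
408^2 = (408^1)^2 ≡ 408^2 = 166464 ≡ 511 (mod 631)
408^4 = (408^2)^2 ≡ 511^2 = 261121 ≡ 518 (mod 631)
408^8 = (408^4)^2 ≡ 518^2 = 268324 ≡ 149 (mod 631)
408^16 = (408^8)^2 ≡ 149^2 = 22201 ≡ 116 (mod 631)
408^24 = 408^16 · 408^8 ≡ 116 · 149 ≡ 247 (mod 631).

247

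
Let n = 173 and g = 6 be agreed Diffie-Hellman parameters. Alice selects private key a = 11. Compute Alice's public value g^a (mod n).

140

Public value = 6^11 (mod 173).
6^1 ≡ 6 (mod 173)
6^2 = (6^1)^2 ≡ 6^2 = 36 ≡ 36 (mod 173)
6^4 = (6^2)^2 ≡ 36^2 = 1296 ≡ 85 (mod 173)
6^8 = (6^4)^2 ≡ 85^2 = 7225 ≡ 132 (mod 173)
6^11 = 6^8 · 6^2 · 6^1 ≡ 132 · 36 · 6 ≡ 140 (mod 173).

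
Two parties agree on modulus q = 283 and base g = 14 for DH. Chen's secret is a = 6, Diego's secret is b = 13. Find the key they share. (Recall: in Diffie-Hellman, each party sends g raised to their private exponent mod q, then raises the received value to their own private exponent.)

71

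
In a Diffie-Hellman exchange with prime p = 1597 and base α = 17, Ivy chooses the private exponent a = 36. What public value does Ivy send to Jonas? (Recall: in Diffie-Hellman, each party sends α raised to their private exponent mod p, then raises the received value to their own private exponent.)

922

Public value = 17^36 mod 1597.
17^1 ≡ 17 (mod 1597)
17^2 = (17^1)^2 ≡ 17^2 = 289 ≡ 289 (mod 1597)
17^4 = (17^2)^2 ≡ 289^2 = 83521 ≡ 477 (mod 1597)
17^8 = (17^4)^2 ≡ 477^2 = 227529 ≡ 755 (mod 1597)
17^16 = (17^8)^2 ≡ 755^2 = 570025 ≡ 1493 (mod 1597)
17^32 = (17^16)^2 ≡ 1493^2 = 2229049 ≡ 1234 (mod 1597)
17^36 = 17^32 · 17^4 ≡ 1234 · 477 ≡ 922 (mod 1597).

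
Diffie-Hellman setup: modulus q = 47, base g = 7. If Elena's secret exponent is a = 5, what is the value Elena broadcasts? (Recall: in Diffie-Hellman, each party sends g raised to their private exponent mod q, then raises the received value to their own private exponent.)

28

Public value = 7^5 mod 47.
7^1 ≡ 7 (mod 47)
7^2 = (7^1)^2 ≡ 7^2 = 49 ≡ 2 (mod 47)
7^4 = (7^2)^2 ≡ 2^2 = 4 ≡ 4 (mod 47)
7^5 = 7^4 · 7^1 ≡ 4 · 7 ≡ 28 (mod 47).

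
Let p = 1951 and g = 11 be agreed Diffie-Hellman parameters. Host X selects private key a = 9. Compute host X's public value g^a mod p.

307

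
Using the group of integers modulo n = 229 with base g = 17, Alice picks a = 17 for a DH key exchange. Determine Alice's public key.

Public value = 17^17 mod 229.
17^1 ≡ 17 (mod 229)
17^2 = (17^1)^2 ≡ 17^2 = 289 ≡ 60 (mod 229)
17^4 = (17^2)^2 ≡ 60^2 = 3600 ≡ 165 (mod 229)
17^8 = (17^4)^2 ≡ 165^2 = 27225 ≡ 203 (mod 229)
17^16 = (17^8)^2 ≡ 203^2 = 41209 ≡ 218 (mod 229)
17^17 = 17^16 · 17^1 ≡ 218 · 17 ≡ 42 (mod 229).

42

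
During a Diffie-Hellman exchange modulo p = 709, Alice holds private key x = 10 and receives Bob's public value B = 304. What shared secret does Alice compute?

Shared key K = 304^10 mod 709.
304^1 ≡ 304 (mod 709)
304^2 = (304^1)^2 ≡ 304^2 = 92416 ≡ 246 (mod 709)
304^4 = (304^2)^2 ≡ 246^2 = 60516 ≡ 251 (mod 709)
304^8 = (304^4)^2 ≡ 251^2 = 63001 ≡ 609 (mod 709)
304^10 = 304^8 · 304^2 ≡ 609 · 246 ≡ 215 (mod 709).

215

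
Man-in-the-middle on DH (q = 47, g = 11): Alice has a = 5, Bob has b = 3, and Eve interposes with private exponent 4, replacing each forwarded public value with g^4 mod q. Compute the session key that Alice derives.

25

Alice receives Eve's public value M = 11^4 mod 47 instead of the honest one.
11^1 ≡ 11 (mod 47)
11^2 = (11^1)^2 ≡ 11^2 = 121 ≡ 27 (mod 47)
11^4 = (11^2)^2 ≡ 27^2 = 729 ≡ 24 (mod 47)
So M = 24. Alice computes K = M^5 mod 47.
24^1 ≡ 24 (mod 47)
24^2 = (24^1)^2 ≡ 24^2 = 576 ≡ 12 (mod 47)
24^4 = (24^2)^2 ≡ 12^2 = 144 ≡ 3 (mod 47)
24^5 = 24^4 · 24^1 ≡ 3 · 24 ≡ 25 (mod 47).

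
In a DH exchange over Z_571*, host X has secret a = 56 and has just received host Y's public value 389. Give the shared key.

319

Shared key K = 389^56 mod 571.
389^1 ≡ 389 (mod 571)
389^2 = (389^1)^2 ≡ 389^2 = 151321 ≡ 6 (mod 571)
389^4 = (389^2)^2 ≡ 6^2 = 36 ≡ 36 (mod 571)
389^8 = (389^4)^2 ≡ 36^2 = 1296 ≡ 154 (mod 571)
389^16 = (389^8)^2 ≡ 154^2 = 23716 ≡ 305 (mod 571)
389^32 = (389^16)^2 ≡ 305^2 = 93025 ≡ 523 (mod 571)
389^56 = 389^32 · 389^16 · 389^8 ≡ 523 · 305 · 154 ≡ 319 (mod 571).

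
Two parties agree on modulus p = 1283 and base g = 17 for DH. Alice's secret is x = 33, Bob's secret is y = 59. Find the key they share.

Alice sends A = g^x mod p = 17^33 mod 1283.
17^1 ≡ 17 (mod 1283)
17^2 = (17^1)^2 ≡ 17^2 = 289 ≡ 289 (mod 1283)
17^4 = (17^2)^2 ≡ 289^2 = 83521 ≡ 126 (mod 1283)
17^8 = (17^4)^2 ≡ 126^2 = 15876 ≡ 480 (mod 1283)
17^16 = (17^8)^2 ≡ 480^2 = 230400 ≡ 743 (mod 1283)
17^32 = (17^16)^2 ≡ 743^2 = 552049 ≡ 359 (mod 1283)
17^33 = 17^32 · 17^1 ≡ 359 · 17 ≡ 971 (mod 1283).
So A = 971. Bob then computes K = A^y mod p = 971^59 mod 1283.
971^1 ≡ 971 (mod 1283)
971^2 = (971^1)^2 ≡ 971^2 = 942841 ≡ 1119 (mod 1283)
971^4 = (971^2)^2 ≡ 1119^2 = 1252161 ≡ 1236 (mod 1283)
971^8 = (971^4)^2 ≡ 1236^2 = 1527696 ≡ 926 (mod 1283)
971^16 = (971^8)^2 ≡ 926^2 = 857476 ≡ 432 (mod 1283)
971^32 = (971^16)^2 ≡ 432^2 = 186624 ≡ 589 (mod 1283)
971^59 = 971^32 · 971^16 · 971^8 · 971^2 · 971^1 ≡ 589 · 432 · 926 · 1119 · 971 ≡ 1249 (mod 1283).

1249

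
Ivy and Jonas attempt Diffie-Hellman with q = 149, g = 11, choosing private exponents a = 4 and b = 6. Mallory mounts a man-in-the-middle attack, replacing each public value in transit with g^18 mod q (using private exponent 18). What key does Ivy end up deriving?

16

Ivy receives Mallory's public value M = 11^18 mod 149 instead of the honest one.
11^1 ≡ 11 (mod 149)
11^2 = (11^1)^2 ≡ 11^2 = 121 ≡ 121 (mod 149)
11^4 = (11^2)^2 ≡ 121^2 = 14641 ≡ 39 (mod 149)
11^8 = (11^4)^2 ≡ 39^2 = 1521 ≡ 31 (mod 149)
11^16 = (11^8)^2 ≡ 31^2 = 961 ≡ 67 (mod 149)
11^18 = 11^16 · 11^2 ≡ 67 · 121 ≡ 61 (mod 149).
So M = 61. Ivy computes K = M^4 mod 149.
61^1 ≡ 61 (mod 149)
61^2 = (61^1)^2 ≡ 61^2 = 3721 ≡ 145 (mod 149)
61^4 = (61^2)^2 ≡ 145^2 = 21025 ≡ 16 (mod 149)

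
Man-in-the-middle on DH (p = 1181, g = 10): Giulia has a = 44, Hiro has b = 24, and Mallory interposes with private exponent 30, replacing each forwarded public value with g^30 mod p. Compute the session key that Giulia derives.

Giulia receives Mallory's public value M = 10^30 mod 1181 instead of the honest one.
10^1 ≡ 10 (mod 1181)
10^2 = (10^1)^2 ≡ 10^2 = 100 ≡ 100 (mod 1181)
10^4 = (10^2)^2 ≡ 100^2 = 10000 ≡ 552 (mod 1181)
10^8 = (10^4)^2 ≡ 552^2 = 304704 ≡ 6 (mod 1181)
10^16 = (10^8)^2 ≡ 6^2 = 36 ≡ 36 (mod 1181)
10^30 = 10^16 · 10^8 · 10^4 · 10^2 ≡ 36 · 6 · 552 · 100 ≡ 1005 (mod 1181).
So M = 1005. Giulia computes K = M^44 mod 1181.
1005^1 ≡ 1005 (mod 1181)
1005^2 = (1005^1)^2 ≡ 1005^2 = 1010025 ≡ 270 (mod 1181)
1005^4 = (1005^2)^2 ≡ 270^2 = 72900 ≡ 859 (mod 1181)
1005^8 = (1005^4)^2 ≡ 859^2 = 737881 ≡ 937 (mod 1181)
1005^16 = (1005^8)^2 ≡ 937^2 = 877969 ≡ 486 (mod 1181)
1005^32 = (1005^16)^2 ≡ 486^2 = 236196 ≡ 1177 (mod 1181)
1005^44 = 1005^32 · 1005^8 · 1005^4 ≡ 1177 · 937 · 859 ≡ 1055 (mod 1181).

1055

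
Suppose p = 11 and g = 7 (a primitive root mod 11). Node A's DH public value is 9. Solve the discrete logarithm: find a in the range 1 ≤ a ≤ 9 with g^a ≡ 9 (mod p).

8

Try successive powers of 7 modulo 11:
7^1 ≡ 7
7^2 ≡ 5
7^3 ≡ 2
7^4 ≡ 3
7^5 ≡ 10
7^6 ≡ 4
7^7 ≡ 6
7^8 ≡ 9
Found: a = 8.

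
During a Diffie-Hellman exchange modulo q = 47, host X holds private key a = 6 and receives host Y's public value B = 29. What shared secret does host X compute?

16

Shared key K = 29^6 mod 47.
29^1 ≡ 29 (mod 47)
29^2 = (29^1)^2 ≡ 29^2 = 841 ≡ 42 (mod 47)
29^4 = (29^2)^2 ≡ 42^2 = 1764 ≡ 25 (mod 47)
29^6 = 29^4 · 29^2 ≡ 25 · 42 ≡ 16 (mod 47).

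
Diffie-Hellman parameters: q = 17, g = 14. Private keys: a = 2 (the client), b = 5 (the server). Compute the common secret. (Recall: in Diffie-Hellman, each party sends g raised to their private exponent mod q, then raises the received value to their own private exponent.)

The server sends B = g^b mod q = 14^5 mod 17.
14^1 ≡ 14 (mod 17)
14^2 = (14^1)^2 ≡ 14^2 = 196 ≡ 9 (mod 17)
14^4 = (14^2)^2 ≡ 9^2 = 81 ≡ 13 (mod 17)
14^5 = 14^4 · 14^1 ≡ 13 · 14 ≡ 12 (mod 17).
So B = 12. The client then computes K = B^a mod q = 12^2 mod 17.
12^1 ≡ 12 (mod 17)
12^2 = (12^1)^2 ≡ 12^2 = 144 ≡ 8 (mod 17)

8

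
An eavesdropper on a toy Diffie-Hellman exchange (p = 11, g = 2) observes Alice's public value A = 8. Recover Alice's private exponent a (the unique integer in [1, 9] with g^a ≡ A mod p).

Try successive powers of 2 modulo 11:
2^1 ≡ 2
2^2 ≡ 4
2^3 ≡ 8
Found: a = 3.

3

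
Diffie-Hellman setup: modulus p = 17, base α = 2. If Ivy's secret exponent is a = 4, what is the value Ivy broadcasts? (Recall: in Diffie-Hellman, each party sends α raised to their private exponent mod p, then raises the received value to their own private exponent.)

16

Public value = 2^4 mod 17.
2^1 ≡ 2 (mod 17)
2^2 = (2^1)^2 ≡ 2^2 = 4 ≡ 4 (mod 17)
2^4 = (2^2)^2 ≡ 4^2 = 16 ≡ 16 (mod 17)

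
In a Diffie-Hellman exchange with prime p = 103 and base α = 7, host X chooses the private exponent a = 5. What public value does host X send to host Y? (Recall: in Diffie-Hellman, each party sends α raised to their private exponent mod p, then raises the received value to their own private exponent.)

18

Public value = 7^5 mod 103.
7^1 ≡ 7 (mod 103)
7^2 = (7^1)^2 ≡ 7^2 = 49 ≡ 49 (mod 103)
7^4 = (7^2)^2 ≡ 49^2 = 2401 ≡ 32 (mod 103)
7^5 = 7^4 · 7^1 ≡ 32 · 7 ≡ 18 (mod 103).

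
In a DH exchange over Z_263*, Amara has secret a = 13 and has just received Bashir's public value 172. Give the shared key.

Shared key K = 172^13 mod 263.
172^1 ≡ 172 (mod 263)
172^2 = (172^1)^2 ≡ 172^2 = 29584 ≡ 128 (mod 263)
172^4 = (172^2)^2 ≡ 128^2 = 16384 ≡ 78 (mod 263)
172^8 = (172^4)^2 ≡ 78^2 = 6084 ≡ 35 (mod 263)
172^13 = 172^8 · 172^4 · 172^1 ≡ 35 · 78 · 172 ≡ 105 (mod 263).

105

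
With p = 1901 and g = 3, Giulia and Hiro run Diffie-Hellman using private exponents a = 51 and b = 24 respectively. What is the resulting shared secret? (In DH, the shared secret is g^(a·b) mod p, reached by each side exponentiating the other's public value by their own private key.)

685

Hiro sends B = g^b mod p = 3^24 mod 1901.
3^1 ≡ 3 (mod 1901)
3^2 = (3^1)^2 ≡ 3^2 = 9 ≡ 9 (mod 1901)
3^4 = (3^2)^2 ≡ 9^2 = 81 ≡ 81 (mod 1901)
3^8 = (3^4)^2 ≡ 81^2 = 6561 ≡ 858 (mod 1901)
3^16 = (3^8)^2 ≡ 858^2 = 736164 ≡ 477 (mod 1901)
3^24 = 3^16 · 3^8 ≡ 477 · 858 ≡ 551 (mod 1901).
So B = 551. Giulia then computes K = B^a mod p = 551^51 mod 1901.
551^1 ≡ 551 (mod 1901)
551^2 = (551^1)^2 ≡ 551^2 = 303601 ≡ 1342 (mod 1901)
551^4 = (551^2)^2 ≡ 1342^2 = 1800964 ≡ 717 (mod 1901)
551^8 = (551^4)^2 ≡ 717^2 = 514089 ≡ 819 (mod 1901)
551^16 = (551^8)^2 ≡ 819^2 = 670761 ≡ 1609 (mod 1901)
551^32 = (551^16)^2 ≡ 1609^2 = 2588881 ≡ 1620 (mod 1901)
551^51 = 551^32 · 551^16 · 551^2 · 551^1 ≡ 1620 · 1609 · 1342 · 551 ≡ 685 (mod 1901).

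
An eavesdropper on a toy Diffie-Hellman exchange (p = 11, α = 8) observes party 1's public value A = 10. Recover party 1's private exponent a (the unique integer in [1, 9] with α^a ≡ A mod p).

5

Try successive powers of 8 modulo 11:
8^1 ≡ 8
8^2 ≡ 9
8^3 ≡ 6
8^4 ≡ 4
8^5 ≡ 10
Found: a = 5.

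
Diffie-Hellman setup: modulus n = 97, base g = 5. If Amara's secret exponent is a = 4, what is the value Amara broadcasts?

Public value = 5^4 mod 97.
5^1 ≡ 5 (mod 97)
5^2 = (5^1)^2 ≡ 5^2 = 25 ≡ 25 (mod 97)
5^4 = (5^2)^2 ≡ 25^2 = 625 ≡ 43 (mod 97)

43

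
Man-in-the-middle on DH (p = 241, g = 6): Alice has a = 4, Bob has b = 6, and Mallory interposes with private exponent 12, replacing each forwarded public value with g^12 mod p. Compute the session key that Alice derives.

87

Alice receives Mallory's public value M = 6^12 mod 241 instead of the honest one.
6^1 ≡ 6 (mod 241)
6^2 = (6^1)^2 ≡ 6^2 = 36 ≡ 36 (mod 241)
6^4 = (6^2)^2 ≡ 36^2 = 1296 ≡ 91 (mod 241)
6^8 = (6^4)^2 ≡ 91^2 = 8281 ≡ 87 (mod 241)
6^12 = 6^8 · 6^4 ≡ 87 · 91 ≡ 205 (mod 241).
So M = 205. Alice computes K = M^4 mod 241.
205^1 ≡ 205 (mod 241)
205^2 = (205^1)^2 ≡ 205^2 = 42025 ≡ 91 (mod 241)
205^4 = (205^2)^2 ≡ 91^2 = 8281 ≡ 87 (mod 241)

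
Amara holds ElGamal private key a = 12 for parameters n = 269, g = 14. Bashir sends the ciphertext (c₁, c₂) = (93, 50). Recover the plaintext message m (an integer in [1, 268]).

Shared mask s = c₁^a mod n = 93^12 mod 269.
93^1 ≡ 93 (mod 269)
93^2 = (93^1)^2 ≡ 93^2 = 8649 ≡ 41 (mod 269)
93^4 = (93^2)^2 ≡ 41^2 = 1681 ≡ 67 (mod 269)
93^8 = (93^4)^2 ≡ 67^2 = 4489 ≡ 185 (mod 269)
93^12 = 93^8 · 93^4 ≡ 185 · 67 ≡ 21 (mod 269).
So s = 21; s⁻¹ ≡ 205 (mod 269).
m = c₂ · s⁻¹ mod 269 = 50 · 205 mod 269 = 28.

28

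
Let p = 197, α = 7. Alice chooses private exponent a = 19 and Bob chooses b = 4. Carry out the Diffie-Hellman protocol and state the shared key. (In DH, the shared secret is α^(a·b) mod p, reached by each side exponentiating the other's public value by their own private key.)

23

Bob sends B = α^b mod p = 7^4 mod 197.
7^1 ≡ 7 (mod 197)
7^2 = (7^1)^2 ≡ 7^2 = 49 ≡ 49 (mod 197)
7^4 = (7^2)^2 ≡ 49^2 = 2401 ≡ 37 (mod 197)
So B = 37. Alice then computes K = B^a mod p = 37^19 mod 197.
37^1 ≡ 37 (mod 197)
37^2 = (37^1)^2 ≡ 37^2 = 1369 ≡ 187 (mod 197)
37^4 = (37^2)^2 ≡ 187^2 = 34969 ≡ 100 (mod 197)
37^8 = (37^4)^2 ≡ 100^2 = 10000 ≡ 150 (mod 197)
37^16 = (37^8)^2 ≡ 150^2 = 22500 ≡ 42 (mod 197)
37^19 = 37^16 · 37^2 · 37^1 ≡ 42 · 187 · 37 ≡ 23 (mod 197).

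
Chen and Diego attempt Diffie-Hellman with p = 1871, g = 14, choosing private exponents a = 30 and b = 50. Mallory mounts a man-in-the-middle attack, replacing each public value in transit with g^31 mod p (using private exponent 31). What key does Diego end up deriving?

1833

Diego receives Mallory's public value M = 14^31 mod 1871 instead of the honest one.
14^1 ≡ 14 (mod 1871)
14^2 = (14^1)^2 ≡ 14^2 = 196 ≡ 196 (mod 1871)
14^4 = (14^2)^2 ≡ 196^2 = 38416 ≡ 996 (mod 1871)
14^8 = (14^4)^2 ≡ 996^2 = 992016 ≡ 386 (mod 1871)
14^16 = (14^8)^2 ≡ 386^2 = 148996 ≡ 1187 (mod 1871)
14^31 = 14^16 · 14^8 · 14^4 · 14^2 · 14^1 ≡ 1187 · 386 · 996 · 196 · 14 ≡ 1344 (mod 1871).
So M = 1344. Diego computes K = M^50 mod 1871.
1344^1 ≡ 1344 (mod 1871)
1344^2 = (1344^1)^2 ≡ 1344^2 = 1806336 ≡ 821 (mod 1871)
1344^4 = (1344^2)^2 ≡ 821^2 = 674041 ≡ 481 (mod 1871)
1344^8 = (1344^4)^2 ≡ 481^2 = 231361 ≡ 1228 (mod 1871)
1344^16 = (1344^8)^2 ≡ 1228^2 = 1507984 ≡ 1829 (mod 1871)
1344^32 = (1344^16)^2 ≡ 1829^2 = 3345241 ≡ 1764 (mod 1871)
1344^50 = 1344^32 · 1344^16 · 1344^2 ≡ 1764 · 1829 · 821 ≡ 1833 (mod 1871).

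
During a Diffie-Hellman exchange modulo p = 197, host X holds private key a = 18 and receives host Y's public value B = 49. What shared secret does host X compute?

Shared key K = 49^18 mod 197.
49^1 ≡ 49 (mod 197)
49^2 = (49^1)^2 ≡ 49^2 = 2401 ≡ 37 (mod 197)
49^4 = (49^2)^2 ≡ 37^2 = 1369 ≡ 187 (mod 197)
49^8 = (49^4)^2 ≡ 187^2 = 34969 ≡ 100 (mod 197)
49^16 = (49^8)^2 ≡ 100^2 = 10000 ≡ 150 (mod 197)
49^18 = 49^16 · 49^2 ≡ 150 · 37 ≡ 34 (mod 197).

34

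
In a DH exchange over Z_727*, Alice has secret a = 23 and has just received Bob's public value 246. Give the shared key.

Shared key K = 246^23 mod 727.
246^1 ≡ 246 (mod 727)
246^2 = (246^1)^2 ≡ 246^2 = 60516 ≡ 175 (mod 727)
246^4 = (246^2)^2 ≡ 175^2 = 30625 ≡ 91 (mod 727)
246^8 = (246^4)^2 ≡ 91^2 = 8281 ≡ 284 (mod 727)
246^16 = (246^8)^2 ≡ 284^2 = 80656 ≡ 686 (mod 727)
246^23 = 246^16 · 246^4 · 246^2 · 246^1 ≡ 686 · 91 · 175 · 246 ≡ 195 (mod 727).

195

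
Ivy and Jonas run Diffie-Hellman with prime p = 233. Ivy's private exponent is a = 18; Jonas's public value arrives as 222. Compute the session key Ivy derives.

Shared key K = 222^18 mod 233.
222^1 ≡ 222 (mod 233)
222^2 = (222^1)^2 ≡ 222^2 = 49284 ≡ 121 (mod 233)
222^4 = (222^2)^2 ≡ 121^2 = 14641 ≡ 195 (mod 233)
222^8 = (222^4)^2 ≡ 195^2 = 38025 ≡ 46 (mod 233)
222^16 = (222^8)^2 ≡ 46^2 = 2116 ≡ 19 (mod 233)
222^18 = 222^16 · 222^2 ≡ 19 · 121 ≡ 202 (mod 233).

202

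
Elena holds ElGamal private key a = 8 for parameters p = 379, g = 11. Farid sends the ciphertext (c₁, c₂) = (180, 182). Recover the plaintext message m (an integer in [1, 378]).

Shared mask s = c₁^a mod p = 180^8 mod 379.
180^1 ≡ 180 (mod 379)
180^2 = (180^1)^2 ≡ 180^2 = 32400 ≡ 185 (mod 379)
180^4 = (180^2)^2 ≡ 185^2 = 34225 ≡ 115 (mod 379)
180^8 = (180^4)^2 ≡ 115^2 = 13225 ≡ 339 (mod 379)
So s = 339; s⁻¹ ≡ 180 (mod 379).
m = c₂ · s⁻¹ mod 379 = 182 · 180 mod 379 = 166.

166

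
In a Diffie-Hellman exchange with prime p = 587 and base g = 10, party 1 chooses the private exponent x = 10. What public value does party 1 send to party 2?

75

Public value = 10^10 mod 587.
10^1 ≡ 10 (mod 587)
10^2 = (10^1)^2 ≡ 10^2 = 100 ≡ 100 (mod 587)
10^4 = (10^2)^2 ≡ 100^2 = 10000 ≡ 21 (mod 587)
10^8 = (10^4)^2 ≡ 21^2 = 441 ≡ 441 (mod 587)
10^10 = 10^8 · 10^2 ≡ 441 · 100 ≡ 75 (mod 587).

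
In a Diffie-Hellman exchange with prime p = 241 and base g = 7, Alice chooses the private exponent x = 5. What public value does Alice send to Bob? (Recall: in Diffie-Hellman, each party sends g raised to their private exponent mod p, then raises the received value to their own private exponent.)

178

Public value = 7^5 (mod 241).
7^1 ≡ 7 (mod 241)
7^2 = (7^1)^2 ≡ 7^2 = 49 ≡ 49 (mod 241)
7^4 = (7^2)^2 ≡ 49^2 = 2401 ≡ 232 (mod 241)
7^5 = 7^4 · 7^1 ≡ 232 · 7 ≡ 178 (mod 241).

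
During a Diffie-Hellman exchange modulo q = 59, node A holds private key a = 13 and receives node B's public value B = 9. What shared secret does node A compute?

Shared key K = 9^13 mod 59.
9^1 ≡ 9 (mod 59)
9^2 = (9^1)^2 ≡ 9^2 = 81 ≡ 22 (mod 59)
9^4 = (9^2)^2 ≡ 22^2 = 484 ≡ 12 (mod 59)
9^8 = (9^4)^2 ≡ 12^2 = 144 ≡ 26 (mod 59)
9^13 = 9^8 · 9^4 · 9^1 ≡ 26 · 12 · 9 ≡ 35 (mod 59).

35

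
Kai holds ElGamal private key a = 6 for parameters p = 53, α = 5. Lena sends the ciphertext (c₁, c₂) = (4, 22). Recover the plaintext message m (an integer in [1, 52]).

Shared mask s = c₁^a mod p = 4^6 mod 53.
4^1 ≡ 4 (mod 53)
4^2 = (4^1)^2 ≡ 4^2 = 16 ≡ 16 (mod 53)
4^4 = (4^2)^2 ≡ 16^2 = 256 ≡ 44 (mod 53)
4^6 = 4^4 · 4^2 ≡ 44 · 16 ≡ 15 (mod 53).
So s = 15; s⁻¹ ≡ 46 (mod 53).
m = c₂ · s⁻¹ mod 53 = 22 · 46 mod 53 = 5.

5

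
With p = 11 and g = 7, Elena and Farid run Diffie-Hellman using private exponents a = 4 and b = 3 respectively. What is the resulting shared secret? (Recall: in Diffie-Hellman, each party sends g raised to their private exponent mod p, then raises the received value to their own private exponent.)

5

Farid sends B = g^b mod p = 7^3 mod 11.
7^1 ≡ 7 (mod 11)
7^2 = (7^1)^2 ≡ 7^2 = 49 ≡ 5 (mod 11)
7^3 = 7^2 · 7^1 ≡ 5 · 7 ≡ 2 (mod 11).
So B = 2. Elena then computes K = B^a mod p = 2^4 mod 11.
2^1 ≡ 2 (mod 11)
2^2 = (2^1)^2 ≡ 2^2 = 4 ≡ 4 (mod 11)
2^4 = (2^2)^2 ≡ 4^2 = 16 ≡ 5 (mod 11)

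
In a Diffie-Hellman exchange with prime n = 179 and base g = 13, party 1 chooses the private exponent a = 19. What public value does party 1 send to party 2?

Public value = 13^19 mod 179.
13^1 ≡ 13 (mod 179)
13^2 = (13^1)^2 ≡ 13^2 = 169 ≡ 169 (mod 179)
13^4 = (13^2)^2 ≡ 169^2 = 28561 ≡ 100 (mod 179)
13^8 = (13^4)^2 ≡ 100^2 = 10000 ≡ 155 (mod 179)
13^16 = (13^8)^2 ≡ 155^2 = 24025 ≡ 39 (mod 179)
13^19 = 13^16 · 13^2 · 13^1 ≡ 39 · 169 · 13 ≡ 121 (mod 179).

121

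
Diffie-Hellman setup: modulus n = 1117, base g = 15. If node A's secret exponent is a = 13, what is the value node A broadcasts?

405

Public value = 15^13 (mod 1117).
15^1 ≡ 15 (mod 1117)
15^2 = (15^1)^2 ≡ 15^2 = 225 ≡ 225 (mod 1117)
15^4 = (15^2)^2 ≡ 225^2 = 50625 ≡ 360 (mod 1117)
15^8 = (15^4)^2 ≡ 360^2 = 129600 ≡ 28 (mod 1117)
15^13 = 15^8 · 15^4 · 15^1 ≡ 28 · 360 · 15 ≡ 405 (mod 1117).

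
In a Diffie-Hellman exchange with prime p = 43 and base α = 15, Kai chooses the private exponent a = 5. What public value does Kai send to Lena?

38

Public value = 15^5 mod 43.
15^1 ≡ 15 (mod 43)
15^2 = (15^1)^2 ≡ 15^2 = 225 ≡ 10 (mod 43)
15^4 = (15^2)^2 ≡ 10^2 = 100 ≡ 14 (mod 43)
15^5 = 15^4 · 15^1 ≡ 14 · 15 ≡ 38 (mod 43).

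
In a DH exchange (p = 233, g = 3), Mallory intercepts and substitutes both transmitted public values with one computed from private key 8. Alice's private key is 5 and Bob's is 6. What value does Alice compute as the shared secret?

Alice receives Mallory's public value M = 3^8 mod 233 instead of the honest one.
3^1 ≡ 3 (mod 233)
3^2 = (3^1)^2 ≡ 3^2 = 9 ≡ 9 (mod 233)
3^4 = (3^2)^2 ≡ 9^2 = 81 ≡ 81 (mod 233)
3^8 = (3^4)^2 ≡ 81^2 = 6561 ≡ 37 (mod 233)
So M = 37. Alice computes K = M^5 mod 233.
37^1 ≡ 37 (mod 233)
37^2 = (37^1)^2 ≡ 37^2 = 1369 ≡ 204 (mod 233)
37^4 = (37^2)^2 ≡ 204^2 = 41616 ≡ 142 (mod 233)
37^5 = 37^4 · 37^1 ≡ 142 · 37 ≡ 128 (mod 233).

128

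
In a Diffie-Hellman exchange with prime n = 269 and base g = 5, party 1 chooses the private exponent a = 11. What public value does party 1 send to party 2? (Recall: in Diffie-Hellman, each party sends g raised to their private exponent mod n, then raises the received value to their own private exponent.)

52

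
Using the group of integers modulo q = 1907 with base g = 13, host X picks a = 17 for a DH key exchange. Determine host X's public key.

1398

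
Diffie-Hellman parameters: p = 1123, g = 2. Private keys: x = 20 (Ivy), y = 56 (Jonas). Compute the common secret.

Ivy sends A = g^x mod p = 2^20 mod 1123.
2^1 ≡ 2 (mod 1123)
2^2 = (2^1)^2 ≡ 2^2 = 4 ≡ 4 (mod 1123)
2^4 = (2^2)^2 ≡ 4^2 = 16 ≡ 16 (mod 1123)
2^8 = (2^4)^2 ≡ 16^2 = 256 ≡ 256 (mod 1123)
2^16 = (2^8)^2 ≡ 256^2 = 65536 ≡ 402 (mod 1123)
2^20 = 2^16 · 2^4 ≡ 402 · 16 ≡ 817 (mod 1123).
So A = 817. Jonas then computes K = A^y mod p = 817^56 mod 1123.
817^1 ≡ 817 (mod 1123)
817^2 = (817^1)^2 ≡ 817^2 = 667489 ≡ 427 (mod 1123)
817^4 = (817^2)^2 ≡ 427^2 = 182329 ≡ 403 (mod 1123)
817^8 = (817^4)^2 ≡ 403^2 = 162409 ≡ 697 (mod 1123)
817^16 = (817^8)^2 ≡ 697^2 = 485809 ≡ 673 (mod 1123)
817^32 = (817^16)^2 ≡ 673^2 = 452929 ≡ 360 (mod 1123)
817^56 = 817^32 · 817^16 · 817^8 ≡ 360 · 673 · 697 ≡ 281 (mod 1123).

281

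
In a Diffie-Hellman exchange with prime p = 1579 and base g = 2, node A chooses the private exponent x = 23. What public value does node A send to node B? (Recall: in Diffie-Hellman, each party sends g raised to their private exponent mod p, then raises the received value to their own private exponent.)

Public value = 2^23 mod 1579.
2^1 ≡ 2 (mod 1579)
2^2 = (2^1)^2 ≡ 2^2 = 4 ≡ 4 (mod 1579)
2^4 = (2^2)^2 ≡ 4^2 = 16 ≡ 16 (mod 1579)
2^8 = (2^4)^2 ≡ 16^2 = 256 ≡ 256 (mod 1579)
2^16 = (2^8)^2 ≡ 256^2 = 65536 ≡ 797 (mod 1579)
2^23 = 2^16 · 2^4 · 2^2 · 2^1 ≡ 797 · 16 · 4 · 2 ≡ 960 (mod 1579).

960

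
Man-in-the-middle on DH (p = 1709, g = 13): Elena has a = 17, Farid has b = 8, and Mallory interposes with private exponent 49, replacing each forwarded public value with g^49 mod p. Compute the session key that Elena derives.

Elena receives Mallory's public value M = 13^49 mod 1709 instead of the honest one.
13^1 ≡ 13 (mod 1709)
13^2 = (13^1)^2 ≡ 13^2 = 169 ≡ 169 (mod 1709)
13^4 = (13^2)^2 ≡ 169^2 = 28561 ≡ 1217 (mod 1709)
13^8 = (13^4)^2 ≡ 1217^2 = 1481089 ≡ 1095 (mod 1709)
13^16 = (13^8)^2 ≡ 1095^2 = 1199025 ≡ 1016 (mod 1709)
13^32 = (13^16)^2 ≡ 1016^2 = 1032256 ≡ 20 (mod 1709)
13^49 = 13^32 · 13^16 · 13^1 ≡ 20 · 1016 · 13 ≡ 974 (mod 1709).
So M = 974. Elena computes K = M^17 mod 1709.
974^1 ≡ 974 (mod 1709)
974^2 = (974^1)^2 ≡ 974^2 = 948676 ≡ 181 (mod 1709)
974^4 = (974^2)^2 ≡ 181^2 = 32761 ≡ 290 (mod 1709)
974^8 = (974^4)^2 ≡ 290^2 = 84100 ≡ 359 (mod 1709)
974^16 = (974^8)^2 ≡ 359^2 = 128881 ≡ 706 (mod 1709)
974^17 = 974^16 · 974^1 ≡ 706 · 974 ≡ 626 (mod 1709).

626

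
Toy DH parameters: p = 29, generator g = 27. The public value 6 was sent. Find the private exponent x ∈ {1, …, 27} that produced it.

Try successive powers of 27 modulo 29:
27^1 ≡ 27
27^2 ≡ 4
27^3 ≡ 21
27^4 ≡ 16
27^5 ≡ 26
27^6 ≡ 6
Found: x = 6.

6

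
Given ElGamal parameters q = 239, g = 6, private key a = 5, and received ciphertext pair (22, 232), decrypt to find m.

121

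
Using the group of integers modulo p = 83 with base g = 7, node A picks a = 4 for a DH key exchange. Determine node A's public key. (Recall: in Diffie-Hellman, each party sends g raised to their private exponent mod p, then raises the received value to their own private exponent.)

77

Public value = 7^4 (mod 83).
7^1 ≡ 7 (mod 83)
7^2 = (7^1)^2 ≡ 7^2 = 49 ≡ 49 (mod 83)
7^4 = (7^2)^2 ≡ 49^2 = 2401 ≡ 77 (mod 83)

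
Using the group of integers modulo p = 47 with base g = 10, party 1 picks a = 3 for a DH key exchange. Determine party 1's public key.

Public value = 10^3 mod 47.
10^1 ≡ 10 (mod 47)
10^2 = (10^1)^2 ≡ 10^2 = 100 ≡ 6 (mod 47)
10^3 = 10^2 · 10^1 ≡ 6 · 10 ≡ 13 (mod 47).

13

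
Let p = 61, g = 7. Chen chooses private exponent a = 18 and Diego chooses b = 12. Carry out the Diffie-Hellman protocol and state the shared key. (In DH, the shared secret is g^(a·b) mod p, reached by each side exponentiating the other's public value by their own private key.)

20

Diego sends B = g^b mod p = 7^12 mod 61.
7^1 ≡ 7 (mod 61)
7^2 = (7^1)^2 ≡ 7^2 = 49 ≡ 49 (mod 61)
7^4 = (7^2)^2 ≡ 49^2 = 2401 ≡ 22 (mod 61)
7^8 = (7^4)^2 ≡ 22^2 = 484 ≡ 57 (mod 61)
7^12 = 7^8 · 7^4 ≡ 57 · 22 ≡ 34 (mod 61).
So B = 34. Chen then computes K = B^a mod p = 34^18 mod 61.
34^1 ≡ 34 (mod 61)
34^2 = (34^1)^2 ≡ 34^2 = 1156 ≡ 58 (mod 61)
34^4 = (34^2)^2 ≡ 58^2 = 3364 ≡ 9 (mod 61)
34^8 = (34^4)^2 ≡ 9^2 = 81 ≡ 20 (mod 61)
34^16 = (34^8)^2 ≡ 20^2 = 400 ≡ 34 (mod 61)
34^18 = 34^16 · 34^2 ≡ 34 · 58 ≡ 20 (mod 61).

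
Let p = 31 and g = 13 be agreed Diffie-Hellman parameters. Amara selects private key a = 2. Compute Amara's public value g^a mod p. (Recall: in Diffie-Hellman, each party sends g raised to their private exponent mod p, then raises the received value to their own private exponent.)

Public value = 13^2 mod 31.
13^1 ≡ 13 (mod 31)
13^2 = (13^1)^2 ≡ 13^2 = 169 ≡ 14 (mod 31)

14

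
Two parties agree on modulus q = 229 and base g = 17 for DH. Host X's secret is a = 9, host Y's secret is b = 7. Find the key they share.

Host Y sends B = g^b mod q = 17^7 mod 229.
17^1 ≡ 17 (mod 229)
17^2 = (17^1)^2 ≡ 17^2 = 289 ≡ 60 (mod 229)
17^4 = (17^2)^2 ≡ 60^2 = 3600 ≡ 165 (mod 229)
17^7 = 17^4 · 17^2 · 17^1 ≡ 165 · 60 · 17 ≡ 214 (mod 229).
So B = 214. Host X then computes K = B^a mod q = 214^9 mod 229.
214^1 ≡ 214 (mod 229)
214^2 = (214^1)^2 ≡ 214^2 = 45796 ≡ 225 (mod 229)
214^4 = (214^2)^2 ≡ 225^2 = 50625 ≡ 16 (mod 229)
214^8 = (214^4)^2 ≡ 16^2 = 256 ≡ 27 (mod 229)
214^9 = 214^8 · 214^1 ≡ 27 · 214 ≡ 53 (mod 229).

53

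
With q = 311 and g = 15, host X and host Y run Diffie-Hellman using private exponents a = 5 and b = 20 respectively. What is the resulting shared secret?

Host X sends A = g^a mod q = 15^5 mod 311.
15^1 ≡ 15 (mod 311)
15^2 = (15^1)^2 ≡ 15^2 = 225 ≡ 225 (mod 311)
15^4 = (15^2)^2 ≡ 225^2 = 50625 ≡ 243 (mod 311)
15^5 = 15^4 · 15^1 ≡ 243 · 15 ≡ 224 (mod 311).
So A = 224. Host Y then computes K = A^b mod q = 224^20 mod 311.
224^1 ≡ 224 (mod 311)
224^2 = (224^1)^2 ≡ 224^2 = 50176 ≡ 105 (mod 311)
224^4 = (224^2)^2 ≡ 105^2 = 11025 ≡ 140 (mod 311)
224^8 = (224^4)^2 ≡ 140^2 = 19600 ≡ 7 (mod 311)
224^16 = (224^8)^2 ≡ 7^2 = 49 ≡ 49 (mod 311)
224^20 = 224^16 · 224^4 ≡ 49 · 140 ≡ 18 (mod 311).

18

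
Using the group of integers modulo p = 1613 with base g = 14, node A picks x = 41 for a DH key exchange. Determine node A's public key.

875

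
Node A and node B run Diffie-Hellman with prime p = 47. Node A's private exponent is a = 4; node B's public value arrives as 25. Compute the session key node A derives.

Shared key K = 25^4 mod 47.
25^1 ≡ 25 (mod 47)
25^2 = (25^1)^2 ≡ 25^2 = 625 ≡ 14 (mod 47)
25^4 = (25^2)^2 ≡ 14^2 = 196 ≡ 8 (mod 47)

8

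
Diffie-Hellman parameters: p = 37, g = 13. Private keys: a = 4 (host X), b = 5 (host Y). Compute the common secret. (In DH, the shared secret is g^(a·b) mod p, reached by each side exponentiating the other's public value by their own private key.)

16

Host X sends A = g^a mod p = 13^4 mod 37.
13^1 ≡ 13 (mod 37)
13^2 = (13^1)^2 ≡ 13^2 = 169 ≡ 21 (mod 37)
13^4 = (13^2)^2 ≡ 21^2 = 441 ≡ 34 (mod 37)
So A = 34. Host Y then computes K = A^b mod p = 34^5 mod 37.
34^1 ≡ 34 (mod 37)
34^2 = (34^1)^2 ≡ 34^2 = 1156 ≡ 9 (mod 37)
34^4 = (34^2)^2 ≡ 9^2 = 81 ≡ 7 (mod 37)
34^5 = 34^4 · 34^1 ≡ 7 · 34 ≡ 16 (mod 37).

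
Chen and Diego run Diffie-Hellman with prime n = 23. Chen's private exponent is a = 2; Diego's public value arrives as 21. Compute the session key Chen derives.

Shared key K = 21^2 mod 23.
21^1 ≡ 21 (mod 23)
21^2 = (21^1)^2 ≡ 21^2 = 441 ≡ 4 (mod 23)

4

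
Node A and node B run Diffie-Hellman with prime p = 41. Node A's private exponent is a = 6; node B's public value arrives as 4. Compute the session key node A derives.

Shared key K = 4^6 mod 41.
4^1 ≡ 4 (mod 41)
4^2 = (4^1)^2 ≡ 4^2 = 16 ≡ 16 (mod 41)
4^4 = (4^2)^2 ≡ 16^2 = 256 ≡ 10 (mod 41)
4^6 = 4^4 · 4^2 ≡ 10 · 16 ≡ 37 (mod 41).

37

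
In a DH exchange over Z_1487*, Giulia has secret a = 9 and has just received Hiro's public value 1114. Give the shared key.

914

Shared key K = 1114^9 mod 1487.
1114^1 ≡ 1114 (mod 1487)
1114^2 = (1114^1)^2 ≡ 1114^2 = 1240996 ≡ 838 (mod 1487)
1114^4 = (1114^2)^2 ≡ 838^2 = 702244 ≡ 380 (mod 1487)
1114^8 = (1114^4)^2 ≡ 380^2 = 144400 ≡ 161 (mod 1487)
1114^9 = 1114^8 · 1114^1 ≡ 161 · 1114 ≡ 914 (mod 1487).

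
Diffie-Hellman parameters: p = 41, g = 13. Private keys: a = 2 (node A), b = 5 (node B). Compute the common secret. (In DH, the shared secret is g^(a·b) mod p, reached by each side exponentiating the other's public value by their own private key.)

9

Node A sends A = g^a mod p = 13^2 mod 41.
13^1 ≡ 13 (mod 41)
13^2 = (13^1)^2 ≡ 13^2 = 169 ≡ 5 (mod 41)
So A = 5. Node B then computes K = A^b mod p = 5^5 mod 41.
5^1 ≡ 5 (mod 41)
5^2 = (5^1)^2 ≡ 5^2 = 25 ≡ 25 (mod 41)
5^4 = (5^2)^2 ≡ 25^2 = 625 ≡ 10 (mod 41)
5^5 = 5^4 · 5^1 ≡ 10 · 5 ≡ 9 (mod 41).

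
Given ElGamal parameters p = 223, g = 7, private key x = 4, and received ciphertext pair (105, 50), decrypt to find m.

Shared mask s = c₁^x mod p = 105^4 mod 223.
105^1 ≡ 105 (mod 223)
105^2 = (105^1)^2 ≡ 105^2 = 11025 ≡ 98 (mod 223)
105^4 = (105^2)^2 ≡ 98^2 = 9604 ≡ 15 (mod 223)
So s = 15; s⁻¹ ≡ 119 (mod 223).
m = c₂ · s⁻¹ mod 223 = 50 · 119 mod 223 = 152.

152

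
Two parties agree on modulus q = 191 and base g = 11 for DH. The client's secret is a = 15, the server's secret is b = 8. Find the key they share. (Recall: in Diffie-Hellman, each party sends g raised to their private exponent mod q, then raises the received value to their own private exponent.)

36

The server sends B = g^b mod q = 11^8 mod 191.
11^1 ≡ 11 (mod 191)
11^2 = (11^1)^2 ≡ 11^2 = 121 ≡ 121 (mod 191)
11^4 = (11^2)^2 ≡ 121^2 = 14641 ≡ 125 (mod 191)
11^8 = (11^4)^2 ≡ 125^2 = 15625 ≡ 154 (mod 191)
So B = 154. The client then computes K = B^a mod q = 154^15 mod 191.
154^1 ≡ 154 (mod 191)
154^2 = (154^1)^2 ≡ 154^2 = 23716 ≡ 32 (mod 191)
154^4 = (154^2)^2 ≡ 32^2 = 1024 ≡ 69 (mod 191)
154^8 = (154^4)^2 ≡ 69^2 = 4761 ≡ 177 (mod 191)
154^15 = 154^8 · 154^4 · 154^2 · 154^1 ≡ 177 · 69 · 32 · 154 ≡ 36 (mod 191).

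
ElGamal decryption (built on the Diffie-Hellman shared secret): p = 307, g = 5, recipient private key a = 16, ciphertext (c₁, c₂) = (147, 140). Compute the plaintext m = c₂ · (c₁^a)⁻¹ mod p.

Shared mask s = c₁^a mod p = 147^16 mod 307.
147^1 ≡ 147 (mod 307)
147^2 = (147^1)^2 ≡ 147^2 = 21609 ≡ 119 (mod 307)
147^4 = (147^2)^2 ≡ 119^2 = 14161 ≡ 39 (mod 307)
147^8 = (147^4)^2 ≡ 39^2 = 1521 ≡ 293 (mod 307)
147^16 = (147^8)^2 ≡ 293^2 = 85849 ≡ 196 (mod 307)
So s = 196; s⁻¹ ≡ 177 (mod 307).
m = c₂ · s⁻¹ mod 307 = 140 · 177 mod 307 = 220.

220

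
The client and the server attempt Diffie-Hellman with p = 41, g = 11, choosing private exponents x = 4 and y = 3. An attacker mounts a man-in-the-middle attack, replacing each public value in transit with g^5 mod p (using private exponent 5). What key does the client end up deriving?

The client receives an attacker's public value M = 11^5 mod 41 instead of the honest one.
11^1 ≡ 11 (mod 41)
11^2 = (11^1)^2 ≡ 11^2 = 121 ≡ 39 (mod 41)
11^4 = (11^2)^2 ≡ 39^2 = 1521 ≡ 4 (mod 41)
11^5 = 11^4 · 11^1 ≡ 4 · 11 ≡ 3 (mod 41).
So M = 3. The client computes K = M^4 mod 41.
3^1 ≡ 3 (mod 41)
3^2 = (3^1)^2 ≡ 3^2 = 9 ≡ 9 (mod 41)
3^4 = (3^2)^2 ≡ 9^2 = 81 ≡ 40 (mod 41)

40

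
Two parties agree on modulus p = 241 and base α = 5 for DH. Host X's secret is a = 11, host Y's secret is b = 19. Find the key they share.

61

Host X sends A = α^a mod p = 5^11 mod 241.
5^1 ≡ 5 (mod 241)
5^2 = (5^1)^2 ≡ 5^2 = 25 ≡ 25 (mod 241)
5^4 = (5^2)^2 ≡ 25^2 = 625 ≡ 143 (mod 241)
5^8 = (5^4)^2 ≡ 143^2 = 20449 ≡ 205 (mod 241)
5^11 = 5^8 · 5^2 · 5^1 ≡ 205 · 25 · 5 ≡ 79 (mod 241).
So A = 79. Host Y then computes K = A^b mod p = 79^19 mod 241.
79^1 ≡ 79 (mod 241)
79^2 = (79^1)^2 ≡ 79^2 = 6241 ≡ 216 (mod 241)
79^4 = (79^2)^2 ≡ 216^2 = 46656 ≡ 143 (mod 241)
79^8 = (79^4)^2 ≡ 143^2 = 20449 ≡ 205 (mod 241)
79^16 = (79^8)^2 ≡ 205^2 = 42025 ≡ 91 (mod 241)
79^19 = 79^16 · 79^2 · 79^1 ≡ 91 · 216 · 79 ≡ 61 (mod 241).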